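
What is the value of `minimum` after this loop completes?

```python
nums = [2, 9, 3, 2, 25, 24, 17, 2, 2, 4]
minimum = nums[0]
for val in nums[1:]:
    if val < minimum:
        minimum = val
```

Minimum of [2, 9, 3, 2, 25, 24, 17, 2, 2, 4]
`minimum` takes the values: 2

Answer: 2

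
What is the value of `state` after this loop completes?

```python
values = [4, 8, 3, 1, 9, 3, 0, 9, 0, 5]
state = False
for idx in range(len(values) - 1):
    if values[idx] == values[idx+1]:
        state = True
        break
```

Check consecutive duplicates in [4, 8, 3, 1, 9, 3, 0, 9, 0, 5]
`state` takes the values: False

Answer: False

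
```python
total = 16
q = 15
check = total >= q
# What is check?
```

Trace:
`total = 16` → total = 16
`q = 15` → q = 15
`check = total >= q` → check = True
So check = True

Answer: True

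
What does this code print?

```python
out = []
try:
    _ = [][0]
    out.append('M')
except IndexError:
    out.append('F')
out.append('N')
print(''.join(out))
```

Execution trace: 'F' (except IndexError) → 'N' (after the try/except). Output: FN

Answer: FN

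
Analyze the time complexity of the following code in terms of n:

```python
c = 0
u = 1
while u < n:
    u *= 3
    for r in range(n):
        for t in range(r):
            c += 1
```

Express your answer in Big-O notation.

Each loop level contributes: log n × n × n. Multiplying the contributions gives O(n^2 log n).

Answer: O(n^2 log n)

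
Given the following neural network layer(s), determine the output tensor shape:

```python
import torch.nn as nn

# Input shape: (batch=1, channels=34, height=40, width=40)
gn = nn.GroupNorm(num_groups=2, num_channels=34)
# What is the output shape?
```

Input: (1, 34, 40, 40) -> Output: (1, 34, 40, 40)

Answer: (1, 34, 40, 40)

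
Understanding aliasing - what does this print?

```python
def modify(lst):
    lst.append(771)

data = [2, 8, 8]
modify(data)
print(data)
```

Key concept: function modifies passed list.
Step by step:
`data = [2, 8, 8]` → data = [2, 8, 8]
`modify(data)` → data = [2, 8, 8, 771]
`print(data)` → prints [2, 8, 8, 771]

Answer: [2, 8, 8, 771]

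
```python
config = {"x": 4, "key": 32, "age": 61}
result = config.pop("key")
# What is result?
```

Trace:
`config = {"x": 4, "key": 32, "age": 61}` → config = {'x': 4, 'key': 32, 'age': 61}
`result = config.pop("key")` → config = {'x': 4, 'age': 61}; result = 32
So result = 32

Answer: 32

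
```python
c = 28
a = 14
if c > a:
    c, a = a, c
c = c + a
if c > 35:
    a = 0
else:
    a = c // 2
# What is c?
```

Trace:
`c = 28` → c = 28
`a = 14` → a = 14
`if c > a: ...` → c > a is True → c = 14; a = 28
`c = c + a` → c = 42
`if c > 35: ...` → c > 35 is True → a = 0
So c = 42

Answer: 42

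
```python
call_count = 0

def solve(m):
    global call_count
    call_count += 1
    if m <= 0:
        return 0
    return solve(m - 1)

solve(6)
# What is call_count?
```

Linear recursion stepping by 1: 7 calls from m=6 down to ≤0.

Answer: 7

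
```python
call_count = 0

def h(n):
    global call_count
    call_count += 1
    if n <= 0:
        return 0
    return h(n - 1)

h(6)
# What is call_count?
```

Linear recursion stepping by 1: 7 calls from n=6 down to ≤0.

Answer: 7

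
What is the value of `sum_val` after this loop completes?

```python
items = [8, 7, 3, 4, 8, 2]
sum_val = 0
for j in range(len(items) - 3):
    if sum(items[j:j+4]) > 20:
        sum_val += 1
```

Count windows with sum > 20
`sum_val` takes the values: 0 → 1 → 2

Answer: 2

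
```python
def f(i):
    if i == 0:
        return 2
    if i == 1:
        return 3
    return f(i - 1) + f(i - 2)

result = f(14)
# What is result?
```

Build up from base cases: f(0)=2, f(1)=3, f(2)=5, f(3)=8, f(4)=13, f(5)=21, f(6)=34, ..., f(14)=1597

Answer: 1597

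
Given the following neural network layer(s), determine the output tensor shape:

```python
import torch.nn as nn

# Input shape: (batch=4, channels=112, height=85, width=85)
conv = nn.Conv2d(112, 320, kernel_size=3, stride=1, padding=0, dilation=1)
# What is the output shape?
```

Input: (4, 112, 85, 85) -> Output: (4, 320, 83, 83)

Answer: (4, 320, 83, 83)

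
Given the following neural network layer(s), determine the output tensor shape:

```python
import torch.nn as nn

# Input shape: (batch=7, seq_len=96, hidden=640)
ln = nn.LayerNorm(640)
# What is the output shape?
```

Input: (7, 96, 640) -> Output: (7, 96, 640)

Answer: (7, 96, 640)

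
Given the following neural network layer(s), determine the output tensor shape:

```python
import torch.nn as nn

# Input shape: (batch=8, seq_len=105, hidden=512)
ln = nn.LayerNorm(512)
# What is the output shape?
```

Input: (8, 105, 512) -> Output: (8, 105, 512)

Answer: (8, 105, 512)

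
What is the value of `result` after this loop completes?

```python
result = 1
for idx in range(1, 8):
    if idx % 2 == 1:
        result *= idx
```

Product of odd numbers 1 to 7
`result` takes the values: 1 → 3 → 15 → 105

Answer: 105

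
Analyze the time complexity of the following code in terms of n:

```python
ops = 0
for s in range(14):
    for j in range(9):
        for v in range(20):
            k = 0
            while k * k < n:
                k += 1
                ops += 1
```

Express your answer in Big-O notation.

Each loop level contributes: 1 × 1 × 1 × √n. Multiplying the contributions gives O(√n).

Answer: O(√n)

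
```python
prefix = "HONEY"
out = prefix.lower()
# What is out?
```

Trace:
`prefix = "HONEY"` → prefix = 'HONEY'
`out = prefix.lower()` → out = 'honey'
So out = 'honey'

Answer: 'honey'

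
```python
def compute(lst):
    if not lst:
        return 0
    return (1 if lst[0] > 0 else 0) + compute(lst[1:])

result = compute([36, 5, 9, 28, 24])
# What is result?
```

Count of positive elements in [36, 5, 9, 28, 24] = 5

Answer: 5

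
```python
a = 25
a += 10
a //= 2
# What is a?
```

Trace:
`a = 25` → a = 25
`a += 10` → a = 35
`a //= 2` → a = 17
So a = 17

Answer: 17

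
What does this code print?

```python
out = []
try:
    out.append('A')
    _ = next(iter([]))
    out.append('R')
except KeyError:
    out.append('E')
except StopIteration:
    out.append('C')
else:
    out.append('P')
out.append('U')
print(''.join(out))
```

Execution trace: 'A' (try body) → 'C' (except StopIteration) → 'U' (after the try/except). Output: ACU

Answer: ACU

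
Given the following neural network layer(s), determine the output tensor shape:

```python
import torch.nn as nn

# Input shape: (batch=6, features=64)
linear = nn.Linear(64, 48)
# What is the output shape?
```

Input: (6, 64) -> Output: (6, 48)

Answer: (6, 48)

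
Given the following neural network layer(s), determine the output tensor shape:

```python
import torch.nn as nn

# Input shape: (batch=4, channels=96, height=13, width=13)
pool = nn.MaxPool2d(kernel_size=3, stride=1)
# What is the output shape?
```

Input: (4, 96, 13, 13) -> Output: (4, 96, 11, 11)

Answer: (4, 96, 11, 11)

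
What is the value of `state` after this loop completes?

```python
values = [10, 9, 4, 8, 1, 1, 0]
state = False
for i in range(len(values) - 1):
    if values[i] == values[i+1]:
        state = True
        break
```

Check consecutive duplicates in [10, 9, 4, 8, 1, 1, 0]
`state` takes the values: False → True

Answer: True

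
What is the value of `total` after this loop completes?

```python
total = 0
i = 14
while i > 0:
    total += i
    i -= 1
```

Sum 14 down to 1
`total` takes the values: 0 → 14 → 27 → 39 → 50 → 60 → 69 → 77 → 84 → 90 → 95 → 99 → 102 → 104 → 105

Answer: 105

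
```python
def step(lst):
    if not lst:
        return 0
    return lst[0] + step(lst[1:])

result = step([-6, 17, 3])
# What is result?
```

(-6) + 17 + 3 + 0 = 14

Answer: 14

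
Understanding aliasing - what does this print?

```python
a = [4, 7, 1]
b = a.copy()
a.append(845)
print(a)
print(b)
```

Key concept: list.copy() creates independent copy.
Step by step:
`a = [4, 7, 1]` → a = [4, 7, 1]
`b = a.copy()` → b = [4, 7, 1]
`a.append(845)` → a = [4, 7, 1, 845]
`print(a)` → prints [4, 7, 1, 845]
`print(b)` → prints [4, 7, 1]

Answer:
[4, 7, 1, 845]
[4, 7, 1]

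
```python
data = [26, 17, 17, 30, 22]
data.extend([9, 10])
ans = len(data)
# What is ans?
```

Trace:
`data = [26, 17, 17, 30, 22]` → data = [26, 17, 17, 30, 22]
`data.extend([9, 10])` → data = [26, 17, 17, 30, 22, 9, 10]
`ans = len(data)` → ans = 7
So ans = 7

Answer: 7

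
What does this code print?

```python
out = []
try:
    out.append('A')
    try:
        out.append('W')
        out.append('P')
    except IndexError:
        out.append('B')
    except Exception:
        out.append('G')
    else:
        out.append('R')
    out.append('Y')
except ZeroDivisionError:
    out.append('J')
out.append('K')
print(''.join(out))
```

Execution trace: 'A' (try body) → 'W' (inner try body) → 'P' (inner try body, no exception) → 'R' (inner else) → 'Y' (try body, no exception) → 'K' (after the try/except). Output: AWPRYK

Answer: AWPRYK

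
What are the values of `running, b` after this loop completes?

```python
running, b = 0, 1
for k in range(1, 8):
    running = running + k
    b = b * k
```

Sum and factorial of 1 to 7
`running, b` takes the values: (0, 1) → (1, 1) → (3, 1) → (3, 2) → (6, 2) → (6, 6) → (10, 6) → (10, 24) → (15, 24) → (15, 120) → (21, 120) → (21, 720) → (28, 720) → (28, 5040)

Answer: 28, 5040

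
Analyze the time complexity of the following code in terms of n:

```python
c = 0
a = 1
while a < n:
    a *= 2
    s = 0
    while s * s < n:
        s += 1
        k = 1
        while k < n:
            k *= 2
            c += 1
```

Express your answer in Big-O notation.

Each loop level contributes: log n × √n × log n. Multiplying the contributions gives O(√n log² n).

Answer: O(√n log² n)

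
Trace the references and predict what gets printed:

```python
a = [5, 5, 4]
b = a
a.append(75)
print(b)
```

Key concept: basic list aliasing.
Step by step:
`a = [5, 5, 4]` → a = [5, 5, 4]
`b = a` → b = [5, 5, 4] (same object as a)
`a.append(75)` → a = [5, 5, 4, 75] (same object as b); b = [5, 5, 4, 75] (same object as a)
`print(b)` → prints [5, 5, 4, 75]

Answer: [5, 5, 4, 75]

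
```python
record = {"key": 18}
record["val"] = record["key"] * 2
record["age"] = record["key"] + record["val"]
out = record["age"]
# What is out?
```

Trace:
`record = {"key": 18}` → record = {'key': 18}
`record["val"] = record["key"] * 2` → record = {'key': 18, 'val': 36}
`record["age"] = record["key"] + record["val"]` → record = {'key': 18, 'val': 36, 'age': 54}
`out = record["age"]` → out = 54
So out = 54

Answer: 54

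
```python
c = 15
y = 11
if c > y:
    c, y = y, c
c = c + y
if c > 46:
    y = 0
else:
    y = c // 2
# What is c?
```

Trace:
`c = 15` → c = 15
`y = 11` → y = 11
`if c > y: ...` → c > y is True → c = 11; y = 15
`c = c + y` → c = 26
`if c > 46: ...` → c > 46 is False, take else branch → y = 13
So c = 26

Answer: 26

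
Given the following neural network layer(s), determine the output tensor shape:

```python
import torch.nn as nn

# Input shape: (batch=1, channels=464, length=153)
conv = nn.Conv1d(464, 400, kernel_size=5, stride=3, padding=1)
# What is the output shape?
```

Input: (1, 464, 153) -> Output: (1, 400, 51)

Answer: (1, 400, 51)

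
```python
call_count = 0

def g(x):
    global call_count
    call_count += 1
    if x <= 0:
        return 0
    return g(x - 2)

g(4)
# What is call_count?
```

Linear recursion stepping by 2: 3 calls from x=4 down to ≤0.

Answer: 3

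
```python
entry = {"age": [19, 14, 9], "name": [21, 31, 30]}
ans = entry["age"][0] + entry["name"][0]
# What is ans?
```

Trace:
`entry = {"age": [19, 14, 9], "name": [21, 31, 30]}` → entry = {'age': [19, 14, 9], 'name': [21, 31, 30]}
`ans = entry["age"][0] + entry["name"][0]` → ans = 40
So ans = 40

Answer: 40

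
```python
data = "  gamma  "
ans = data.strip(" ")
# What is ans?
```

Trace:
`data = "  gamma  "` → data = '  gamma  '
`ans = data.strip(" ")` → ans = 'gamma'
So ans = 'gamma'

Answer: 'gamma'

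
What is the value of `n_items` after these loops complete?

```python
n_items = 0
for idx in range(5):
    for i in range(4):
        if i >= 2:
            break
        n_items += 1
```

Inner breaks at 2, outer runs 5 times
`n_items` takes the values: 0 → 1 → 2 → 3 → 4 → 5 → 6 → 7 → 8 → 9 → 10

Answer: 10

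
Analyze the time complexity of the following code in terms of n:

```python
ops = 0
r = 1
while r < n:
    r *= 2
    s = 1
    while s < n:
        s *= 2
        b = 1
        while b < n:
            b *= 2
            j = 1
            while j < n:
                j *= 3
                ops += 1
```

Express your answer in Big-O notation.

Each loop level contributes: log n × log n × log n × log n. Multiplying the contributions gives O(log^4 n).

Answer: O(log^4 n)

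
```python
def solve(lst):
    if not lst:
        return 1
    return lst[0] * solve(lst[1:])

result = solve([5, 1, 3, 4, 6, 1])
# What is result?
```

Product over [5, 1, 3, 4, 6, 1] = 5 * 1 * 3 * 4 * 6 * 1 = 360

Answer: 360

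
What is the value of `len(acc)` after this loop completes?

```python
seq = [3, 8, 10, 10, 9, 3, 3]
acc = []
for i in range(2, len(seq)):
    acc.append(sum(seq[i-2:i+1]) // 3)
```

Number of 3-element averages
`acc` takes the values: [] → [7] → [7, 9] → [7, 9, 9] → [7, 9, 9, 7] → [7, 9, 9, 7, 5]
So `len(acc)` = 5

Answer: 5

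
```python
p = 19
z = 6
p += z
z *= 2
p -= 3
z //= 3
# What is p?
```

Trace:
`p = 19` → p = 19
`z = 6` → z = 6
`p += z` → p = 25
`z *= 2` → z = 12
`p -= 3` → p = 22
`z //= 3` → z = 4
So p = 22

Answer: 22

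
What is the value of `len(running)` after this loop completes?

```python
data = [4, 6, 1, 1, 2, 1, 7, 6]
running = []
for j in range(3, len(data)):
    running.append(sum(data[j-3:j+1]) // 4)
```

Number of 4-element averages
`running` takes the values: [] → [3] → [3, 2] → [3, 2, 1] → [3, 2, 1, 2] → [3, 2, 1, 2, 4]
So `len(running)` = 5

Answer: 5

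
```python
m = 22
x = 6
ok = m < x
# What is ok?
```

Trace:
`m = 22` → m = 22
`x = 6` → x = 6
`ok = m < x` → ok = False
So ok = False

Answer: False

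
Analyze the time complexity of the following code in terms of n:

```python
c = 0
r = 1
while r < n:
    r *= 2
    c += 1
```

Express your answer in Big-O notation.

Each loop level contributes: log n. Multiplying the contributions gives O(log n).

Answer: O(log n)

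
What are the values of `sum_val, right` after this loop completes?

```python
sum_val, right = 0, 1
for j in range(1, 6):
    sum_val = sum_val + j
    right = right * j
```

Sum and factorial of 1 to 5
`sum_val, right` takes the values: (0, 1) → (1, 1) → (3, 1) → (3, 2) → (6, 2) → (6, 6) → (10, 6) → (10, 24) → (15, 24) → (15, 120)

Answer: 15, 120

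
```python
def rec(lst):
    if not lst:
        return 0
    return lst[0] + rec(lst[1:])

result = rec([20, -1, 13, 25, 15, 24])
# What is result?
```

20 + (-1) + 13 + 25 + 15 + 24 + 0 = 96

Answer: 96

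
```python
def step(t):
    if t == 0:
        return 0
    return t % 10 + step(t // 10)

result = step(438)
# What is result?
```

Sum of digits of 438: 8 + 3 + 4 = 15

Answer: 15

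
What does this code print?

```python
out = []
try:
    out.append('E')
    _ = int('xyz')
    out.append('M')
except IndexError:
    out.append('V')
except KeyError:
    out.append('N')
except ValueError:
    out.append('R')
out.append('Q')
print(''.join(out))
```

Execution trace: 'E' (try body) → 'R' (except ValueError) → 'Q' (after the try/except). Output: ERQ

Answer: ERQ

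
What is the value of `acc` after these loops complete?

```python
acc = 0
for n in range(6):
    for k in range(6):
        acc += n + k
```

Sum of all n+k for n,k in 6x6
`acc` takes the values: 0 → 1 → 3 → 6 → 10 → 15 → 16 → 18 → 21 → 25 → 30 → 36 → 38 → 41 → 45 → 50 → 56 → 63 → 66 → 70 → 75 → 81 → 88 → 96 → 100 → 105 → 111 → 118 → 126 → 135 → 140 → 146 → 153 → 161 → 170 → 180

Answer: 180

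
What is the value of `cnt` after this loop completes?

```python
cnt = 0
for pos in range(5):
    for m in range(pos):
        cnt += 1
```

Triangle number: 0+1+2+...+4
`cnt` takes the values: 0 → 1 → 2 → 3 → 4 → 5 → 6 → 7 → 8 → 9 → 10

Answer: 10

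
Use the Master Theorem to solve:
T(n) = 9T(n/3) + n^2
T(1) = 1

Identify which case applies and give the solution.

a=9, b=3, f(n)=n^2. log_3(9) = 2. Since c=2 = 2, Case 2 applies: T(n) = Θ(n^log_b(a) · log n) = O(n^2 log n).

Answer: O(n^2 log n) - Case 2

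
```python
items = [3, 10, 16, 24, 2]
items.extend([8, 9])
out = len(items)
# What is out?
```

Trace:
`items = [3, 10, 16, 24, 2]` → items = [3, 10, 16, 24, 2]
`items.extend([8, 9])` → items = [3, 10, 16, 24, 2, 8, 9]
`out = len(items)` → out = 7
So out = 7

Answer: 7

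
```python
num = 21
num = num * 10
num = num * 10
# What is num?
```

Trace:
`num = 21` → num = 21
`num = num * 10` → num = 210
`num = num * 10` → num = 2100
So num = 2100

Answer: 2100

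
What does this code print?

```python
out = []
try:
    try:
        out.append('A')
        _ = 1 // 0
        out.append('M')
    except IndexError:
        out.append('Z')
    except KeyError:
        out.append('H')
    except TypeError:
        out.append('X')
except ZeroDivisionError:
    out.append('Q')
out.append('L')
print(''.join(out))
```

Execution trace: 'A' (try body) → 'Q' (outer except ZeroDivisionError) → 'L' (after the try/except). Output: AQL

Answer: AQL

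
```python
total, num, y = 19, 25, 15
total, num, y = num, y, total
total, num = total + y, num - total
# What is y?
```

Trace:
`total, num, y = 19, 25, 15` → total = 19; num = 25; y = 15
`total, num, y = num, y, total` → total = 25; num = 15; y = 19
`total, num = total + y, num - total` → total = 44; num = -10
So y = 19

Answer: 19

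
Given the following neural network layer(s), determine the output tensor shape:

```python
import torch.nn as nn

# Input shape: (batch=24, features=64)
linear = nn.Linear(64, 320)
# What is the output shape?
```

Input: (24, 64) -> Output: (24, 320)

Answer: (24, 320)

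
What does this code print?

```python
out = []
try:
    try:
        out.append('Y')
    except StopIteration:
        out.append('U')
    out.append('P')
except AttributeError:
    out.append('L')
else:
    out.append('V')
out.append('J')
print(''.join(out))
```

Execution trace: 'Y' (inner try body, no exception) → 'P' (try body, no exception) → 'V' (else) → 'J' (after the try/except). Output: YPVJ

Answer: YPVJ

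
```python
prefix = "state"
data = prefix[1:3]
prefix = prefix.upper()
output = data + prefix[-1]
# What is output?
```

Trace:
`prefix = "state"` → prefix = 'state'
`data = prefix[1:3]` → data = 'ta'
`prefix = prefix.upper()` → prefix = 'STATE'
`output = data + prefix[-1]` → output = 'taE'
So output = 'taE'

Answer: 'taE'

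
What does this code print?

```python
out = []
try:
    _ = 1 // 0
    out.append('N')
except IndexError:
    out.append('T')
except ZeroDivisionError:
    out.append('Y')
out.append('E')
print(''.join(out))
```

Execution trace: 'Y' (except ZeroDivisionError) → 'E' (after the try/except). Output: YE

Answer: YE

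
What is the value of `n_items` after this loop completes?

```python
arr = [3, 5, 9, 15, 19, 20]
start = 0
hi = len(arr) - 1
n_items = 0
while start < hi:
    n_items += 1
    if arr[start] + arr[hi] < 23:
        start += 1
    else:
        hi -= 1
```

Steps to find pair summing to 23
`n_items` takes the values: 0 → 1 → 2 → 3 → 4 → 5

Answer: 5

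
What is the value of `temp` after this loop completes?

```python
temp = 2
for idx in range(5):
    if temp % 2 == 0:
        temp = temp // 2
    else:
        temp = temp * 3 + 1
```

Collatz-style transformation from 2
`temp` takes the values: 2 → 1 → 4 → 2 → 1 → 4

Answer: 4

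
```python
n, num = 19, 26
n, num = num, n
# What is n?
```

Trace:
`n, num = 19, 26` → n = 19; num = 26
`n, num = num, n` → n = 26; num = 19
So n = 26

Answer: 26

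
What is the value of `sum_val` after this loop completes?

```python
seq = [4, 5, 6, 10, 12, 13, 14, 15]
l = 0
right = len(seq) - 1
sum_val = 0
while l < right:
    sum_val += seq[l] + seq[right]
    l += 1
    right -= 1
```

Sum of pairs from ends
`sum_val` takes the values: 0 → 19 → 38 → 57 → 79

Answer: 79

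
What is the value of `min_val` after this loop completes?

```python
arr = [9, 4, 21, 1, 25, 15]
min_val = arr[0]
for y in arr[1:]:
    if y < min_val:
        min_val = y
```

Minimum of [9, 4, 21, 1, 25, 15]
`min_val` takes the values: 9 → 4 → 1

Answer: 1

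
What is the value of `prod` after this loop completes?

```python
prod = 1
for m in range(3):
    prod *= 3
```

3^3 = 27
`prod` takes the values: 1 → 3 → 9 → 27

Answer: 27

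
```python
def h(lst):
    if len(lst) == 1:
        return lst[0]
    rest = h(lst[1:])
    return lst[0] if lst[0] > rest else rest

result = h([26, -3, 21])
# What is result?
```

Recursive max over [26, -3, 21] = 26

Answer: 26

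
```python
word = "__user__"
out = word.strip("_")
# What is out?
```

Trace:
`word = "__user__"` → word = '__user__'
`out = word.strip("_")` → out = 'user'
So out = 'user'

Answer: 'user'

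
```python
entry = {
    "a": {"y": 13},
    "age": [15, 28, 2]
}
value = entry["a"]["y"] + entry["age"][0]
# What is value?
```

Trace:
`entry = { ...` → entry = {'a': {'y': 13}, 'age': [15, 28, 2]}
`value = entry["a"]["y"] + entry["age"][0]` → value = 28
So value = 28

Answer: 28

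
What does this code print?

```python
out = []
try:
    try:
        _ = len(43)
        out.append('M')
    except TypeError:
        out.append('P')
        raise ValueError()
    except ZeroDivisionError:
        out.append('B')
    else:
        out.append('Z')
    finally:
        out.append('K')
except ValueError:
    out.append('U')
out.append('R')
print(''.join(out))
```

Execution trace: 'P' (inner except TypeError) → 'K' (inner finally) → 'U' (outer except ValueError) → 'R' (after the try/except). Output: PKUR

Answer: PKUR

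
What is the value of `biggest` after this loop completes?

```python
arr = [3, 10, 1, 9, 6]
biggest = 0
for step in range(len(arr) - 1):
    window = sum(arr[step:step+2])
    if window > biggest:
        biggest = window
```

Max sum of 2-element window in [3, 10, 1, 9, 6]
`biggest` takes the values: 0 → 13 → 15

Answer: 15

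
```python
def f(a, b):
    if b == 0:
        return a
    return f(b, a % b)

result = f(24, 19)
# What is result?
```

f(24, 19) -> f(19, 5) -> f(5, 4) -> f(4, 1) -> f(1, 0) -> 1

Answer: 1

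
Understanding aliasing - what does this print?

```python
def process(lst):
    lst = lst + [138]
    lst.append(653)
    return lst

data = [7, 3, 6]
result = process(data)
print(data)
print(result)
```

Key concept: rebinding parameter vs mutation.
Step by step:
`data = [7, 3, 6]` → data = [7, 3, 6]
`result = process(data)` → result = [7, 3, 6, 138, 653]
`print(data)` → prints [7, 3, 6]
`print(result)` → prints [7, 3, 6, 138, 653]

Answer:
[7, 3, 6]
[7, 3, 6, 138, 653]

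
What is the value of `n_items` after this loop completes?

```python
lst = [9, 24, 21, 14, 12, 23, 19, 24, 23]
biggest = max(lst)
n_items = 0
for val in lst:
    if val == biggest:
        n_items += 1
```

Count of max value 24 in [9, 24, 21, 14, 12, 23, 19, 24, 23]
`n_items` takes the values: 0 → 1 → 2

Answer: 2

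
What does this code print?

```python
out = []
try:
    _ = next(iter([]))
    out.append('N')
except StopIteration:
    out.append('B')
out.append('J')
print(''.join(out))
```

Execution trace: 'B' (except StopIteration) → 'J' (after the try/except). Output: BJ

Answer: BJ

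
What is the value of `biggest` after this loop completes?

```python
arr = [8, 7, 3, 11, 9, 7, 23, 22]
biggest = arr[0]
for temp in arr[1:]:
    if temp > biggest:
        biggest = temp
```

Maximum of [8, 7, 3, 11, 9, 7, 23, 22]
`biggest` takes the values: 8 → 11 → 23

Answer: 23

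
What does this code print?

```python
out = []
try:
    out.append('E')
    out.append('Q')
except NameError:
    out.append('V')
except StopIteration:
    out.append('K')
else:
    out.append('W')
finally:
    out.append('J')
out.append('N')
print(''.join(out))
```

Execution trace: 'E' (try body) → 'Q' (try body, no exception) → 'W' (else) → 'J' (finally) → 'N' (after the try/except). Output: EQWJN

Answer: EQWJN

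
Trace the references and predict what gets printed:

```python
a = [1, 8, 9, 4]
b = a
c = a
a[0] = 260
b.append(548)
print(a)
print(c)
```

Key concept: multiple aliases.
Step by step:
`a = [1, 8, 9, 4]` → a = [1, 8, 9, 4]
`b = a` → b = [1, 8, 9, 4] (same object as a)
`c = a` → c = [1, 8, 9, 4] (same object as a, b)
`a[0] = 260` → a = [260, 8, 9, 4] (same object as b, c); b = [260, 8, 9, 4] (same object as a, c); c = [260, 8, 9, 4] (same object as a, b)
`b.append(548)` → a = [260, 8, 9, 4, 548] (same object as b, c); b = [260, 8, 9, 4, 548] (same object as a, c); c = [260, 8, 9, 4, 548] (same object as a, b)
`print(a)` → prints [260, 8, 9, 4, 548]
`print(c)` → prints [260, 8, 9, 4, 548]

Answer:
[260, 8, 9, 4, 548]
[260, 8, 9, 4, 548]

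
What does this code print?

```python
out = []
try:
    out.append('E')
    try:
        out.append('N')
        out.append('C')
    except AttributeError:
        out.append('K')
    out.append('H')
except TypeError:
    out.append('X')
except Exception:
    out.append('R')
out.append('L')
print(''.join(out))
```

Execution trace: 'E' (try body) → 'N' (inner try body) → 'C' (inner try body, no exception) → 'H' (try body, no exception) → 'L' (after the try/except). Output: ENCHL

Answer: ENCHL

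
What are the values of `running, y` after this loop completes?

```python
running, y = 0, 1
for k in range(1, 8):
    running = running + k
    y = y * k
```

Sum and factorial of 1 to 7
`running, y` takes the values: (0, 1) → (1, 1) → (3, 1) → (3, 2) → (6, 2) → (6, 6) → (10, 6) → (10, 24) → (15, 24) → (15, 120) → (21, 120) → (21, 720) → (28, 720) → (28, 5040)

Answer: 28, 5040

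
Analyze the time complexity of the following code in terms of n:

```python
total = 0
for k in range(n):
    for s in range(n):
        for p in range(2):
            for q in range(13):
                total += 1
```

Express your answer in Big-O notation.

Each loop level contributes: n × n × 1 × 1. Multiplying the contributions gives O(n^2).

Answer: O(n^2)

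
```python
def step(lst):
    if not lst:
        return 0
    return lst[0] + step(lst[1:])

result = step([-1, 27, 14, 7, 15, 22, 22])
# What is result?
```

(-1) + 27 + 14 + 7 + 15 + 22 + 22 + 0 = 106

Answer: 106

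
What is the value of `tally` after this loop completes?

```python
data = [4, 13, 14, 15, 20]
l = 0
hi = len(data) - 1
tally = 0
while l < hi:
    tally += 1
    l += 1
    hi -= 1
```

Iterations until pointers meet (list length 5)
`tally` takes the values: 0 → 1 → 2

Answer: 2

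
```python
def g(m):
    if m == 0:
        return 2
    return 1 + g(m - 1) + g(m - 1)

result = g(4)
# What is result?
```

g(m) = 1 + 2·g(m-1), g(0)=2. Closed form: (2+1)·2^4 - 1 = 47.

Answer: 47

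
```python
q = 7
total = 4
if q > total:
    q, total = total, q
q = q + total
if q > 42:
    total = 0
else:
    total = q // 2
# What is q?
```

Trace:
`q = 7` → q = 7
`total = 4` → total = 4
`if q > total: ...` → q > total is True → q = 4; total = 7
`q = q + total` → q = 11
`if q > 42: ...` → q > 42 is False, take else branch → total = 5
So q = 11

Answer: 11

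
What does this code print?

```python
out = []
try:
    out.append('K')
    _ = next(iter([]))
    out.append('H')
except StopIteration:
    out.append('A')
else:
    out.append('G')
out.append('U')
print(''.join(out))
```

Execution trace: 'K' (try body) → 'A' (except StopIteration) → 'U' (after the try/except). Output: KAU

Answer: KAU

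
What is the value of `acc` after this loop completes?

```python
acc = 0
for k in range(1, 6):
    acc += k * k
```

Sum of squares 1² to 5² = 55
`acc` takes the values: 0 → 1 → 5 → 14 → 30 → 55

Answer: 55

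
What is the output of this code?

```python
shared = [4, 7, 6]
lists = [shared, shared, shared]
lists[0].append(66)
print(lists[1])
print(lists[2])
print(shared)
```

Key concept: list of same reference.
Step by step:
`shared = [4, 7, 6]` → shared = [4, 7, 6]
`lists = [shared, shared, shared]` → lists = [[4, 7, 6], [4, 7, 6], [4, 7, 6]]
`lists[0].append(66)` → shared = [4, 7, 6, 66]; lists = [[4, 7, 6, 66], [4, 7, 6, 66], [4, 7, 6, 66]]
`print(lists[1])` → prints [4, 7, 6, 66]
`print(lists[2])` → prints [4, 7, 6, 66]
`print(shared)` → prints [4, 7, 6, 66]

Answer:
[4, 7, 6, 66]
[4, 7, 6, 66]
[4, 7, 6, 66]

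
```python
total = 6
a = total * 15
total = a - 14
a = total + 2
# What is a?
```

Trace:
`total = 6` → total = 6
`a = total * 15` → a = 90
`total = a - 14` → total = 76
`a = total + 2` → a = 78
So a = 78

Answer: 78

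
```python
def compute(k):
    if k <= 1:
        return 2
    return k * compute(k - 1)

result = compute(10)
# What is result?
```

compute(10) = 10 * 9 * 8 * 7 * 6 * 5 * 4 * 3 * 2 * 2 = 7257600

Answer: 7257600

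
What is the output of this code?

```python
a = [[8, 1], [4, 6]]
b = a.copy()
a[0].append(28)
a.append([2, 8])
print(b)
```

Key concept: shallow copy with nested lists.
Step by step:
`a = [[8, 1], [4, 6]]` → a = [[8, 1], [4, 6]]
`b = a.copy()` → b = [[8, 1], [4, 6]]
`a[0].append(28)` → a = [[8, 1, 28], [4, 6]]; b = [[8, 1, 28], [4, 6]]
`a.append([2, 8])` → a = [[8, 1, 28], [4, 6], [2, 8]]
`print(b)` → prints [[8, 1, 28], [4, 6]]

Answer: [[8, 1, 28], [4, 6]]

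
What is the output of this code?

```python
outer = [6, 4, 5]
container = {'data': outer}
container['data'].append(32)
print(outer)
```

Key concept: dict holds reference to list.
Step by step:
`outer = [6, 4, 5]` → outer = [6, 4, 5]
`container = {'data': outer}` → container = {'data': [6, 4, 5]}
`container['data'].append(32)` → outer = [6, 4, 5, 32]; container = {'data': [6, 4, 5, 32]}
`print(outer)` → prints [6, 4, 5, 32]

Answer: [6, 4, 5, 32]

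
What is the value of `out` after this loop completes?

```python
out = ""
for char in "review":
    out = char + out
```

Reverse 'review'
`out` takes the values: "" → "r" → "er" → "ver" → "iver" → "eiver" → "weiver"

Answer: "weiver"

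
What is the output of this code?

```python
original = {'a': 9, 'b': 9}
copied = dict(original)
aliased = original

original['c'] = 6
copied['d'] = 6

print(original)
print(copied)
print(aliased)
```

Key concept: dict() creates copy, assignment creates alias.
Step by step:
`original = {'a': 9, 'b': 9}` → original = {'a': 9, 'b': 9}
`copied = dict(original)` → copied = {'a': 9, 'b': 9}
`aliased = original` → aliased = {'a': 9, 'b': 9} (same object as original)
`original['c'] = 6` → original = {'a': 9, 'b': 9, 'c': 6} (same object as aliased); aliased = {'a': 9, 'b': 9, 'c': 6} (same object as original)
`copied['d'] = 6` → copied = {'a': 9, 'b': 9, 'd': 6}
`print(original)` → prints {'a': 9, 'b': 9, 'c': 6}
`print(copied)` → prints {'a': 9, 'b': 9, 'd': 6}
`print(aliased)` → prints {'a': 9, 'b': 9, 'c': 6}

Answer:
{'a': 9, 'b': 9, 'c': 6}
{'a': 9, 'b': 9, 'd': 6}
{'a': 9, 'b': 9, 'c': 6}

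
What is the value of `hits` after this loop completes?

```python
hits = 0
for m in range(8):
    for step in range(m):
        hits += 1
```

Triangle number: 0+1+2+...+7
`hits` takes the values: 0 → 1 → 2 → 3 → 4 → 5 → 6 → 7 → 8 → 9 → 10 → 11 → 12 → 13 → 14 → 15 → 16 → 17 → 18 → 19 → 20 → 21 → 22 → 23 → 24 → 25 → 26 → 27 → 28

Answer: 28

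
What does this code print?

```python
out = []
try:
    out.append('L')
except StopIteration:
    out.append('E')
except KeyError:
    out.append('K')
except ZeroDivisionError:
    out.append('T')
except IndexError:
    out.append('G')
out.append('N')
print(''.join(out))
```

Execution trace: 'L' (try body, no exception) → 'N' (after the try/except). Output: LN

Answer: LN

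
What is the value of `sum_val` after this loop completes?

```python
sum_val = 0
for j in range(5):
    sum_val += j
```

Sum of 0 to 4 = 10
`sum_val` takes the values: 0 → 1 → 3 → 6 → 10

Answer: 10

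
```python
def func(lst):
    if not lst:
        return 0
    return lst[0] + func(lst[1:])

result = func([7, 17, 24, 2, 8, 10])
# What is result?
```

7 + 17 + 24 + 2 + 8 + 10 + 0 = 68

Answer: 68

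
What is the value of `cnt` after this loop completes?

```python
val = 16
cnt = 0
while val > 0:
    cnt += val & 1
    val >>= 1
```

Count set bits in 16 (binary: 0b10000)
`cnt` takes the values: 0 → 1

Answer: 1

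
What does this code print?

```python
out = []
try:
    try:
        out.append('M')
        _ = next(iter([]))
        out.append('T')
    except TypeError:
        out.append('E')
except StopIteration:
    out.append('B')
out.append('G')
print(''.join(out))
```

Execution trace: 'M' (try body) → 'B' (outer except StopIteration) → 'G' (after the try/except). Output: MBG

Answer: MBG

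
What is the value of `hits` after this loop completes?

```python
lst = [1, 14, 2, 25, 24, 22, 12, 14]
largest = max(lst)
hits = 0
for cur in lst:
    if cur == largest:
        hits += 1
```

Count of max value 25 in [1, 14, 2, 25, 24, 22, 12, 14]
`hits` takes the values: 0 → 1

Answer: 1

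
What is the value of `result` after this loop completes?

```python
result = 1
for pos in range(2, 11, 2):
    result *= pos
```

Product of even numbers 2 to 10
`result` takes the values: 1 → 2 → 8 → 48 → 384 → 3840

Answer: 3840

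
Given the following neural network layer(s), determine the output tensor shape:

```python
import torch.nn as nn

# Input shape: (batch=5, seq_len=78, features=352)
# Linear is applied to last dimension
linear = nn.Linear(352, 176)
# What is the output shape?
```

Input: (5, 78, 352) -> Output: (5, 78, 176)

Answer: (5, 78, 176)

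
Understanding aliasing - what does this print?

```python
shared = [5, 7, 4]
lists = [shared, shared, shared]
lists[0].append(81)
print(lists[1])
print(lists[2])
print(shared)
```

Key concept: list of same reference.
Step by step:
`shared = [5, 7, 4]` → shared = [5, 7, 4]
`lists = [shared, shared, shared]` → lists = [[5, 7, 4], [5, 7, 4], [5, 7, 4]]
`lists[0].append(81)` → shared = [5, 7, 4, 81]; lists = [[5, 7, 4, 81], [5, 7, 4, 81], [5, 7, 4, 81]]
`print(lists[1])` → prints [5, 7, 4, 81]
`print(lists[2])` → prints [5, 7, 4, 81]
`print(shared)` → prints [5, 7, 4, 81]

Answer:
[5, 7, 4, 81]
[5, 7, 4, 81]
[5, 7, 4, 81]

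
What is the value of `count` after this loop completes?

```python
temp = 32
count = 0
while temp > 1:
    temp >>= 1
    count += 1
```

Count right shifts until 1
`count` takes the values: 0 → 1 → 2 → 3 → 4 → 5

Answer: 5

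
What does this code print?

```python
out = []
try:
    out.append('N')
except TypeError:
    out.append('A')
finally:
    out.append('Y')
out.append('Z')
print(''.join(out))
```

Execution trace: 'N' (try body, no exception) → 'Y' (finally) → 'Z' (after the try/except). Output: NYZ

Answer: NYZ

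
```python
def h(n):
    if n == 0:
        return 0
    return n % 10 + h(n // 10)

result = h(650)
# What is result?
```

Sum of digits of 650: 0 + 5 + 6 = 11

Answer: 11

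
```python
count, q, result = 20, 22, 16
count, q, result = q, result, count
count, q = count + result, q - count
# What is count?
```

Trace:
`count, q, result = 20, 22, 16` → count = 20; q = 22; result = 16
`count, q, result = q, result, count` → count = 22; q = 16; result = 20
`count, q = count + result, q - count` → count = 42; q = -6
So count = 42

Answer: 42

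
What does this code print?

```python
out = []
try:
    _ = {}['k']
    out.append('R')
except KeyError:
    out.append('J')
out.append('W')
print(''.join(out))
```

Execution trace: 'J' (except KeyError) → 'W' (after the try/except). Output: JW

Answer: JW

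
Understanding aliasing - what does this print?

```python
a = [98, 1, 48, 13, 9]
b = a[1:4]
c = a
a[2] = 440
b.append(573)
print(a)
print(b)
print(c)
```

Key concept: slice vs alias.
Step by step:
`a = [98, 1, 48, 13, 9]` → a = [98, 1, 48, 13, 9]
`b = a[1:4]` → b = [1, 48, 13]
`c = a` → c = [98, 1, 48, 13, 9] (same object as a)
`a[2] = 440` → a = [98, 1, 440, 13, 9] (same object as c); c = [98, 1, 440, 13, 9] (same object as a)
`b.append(573)` → b = [1, 48, 13, 573]
`print(a)` → prints [98, 1, 440, 13, 9]
`print(b)` → prints [1, 48, 13, 573]
`print(c)` → prints [98, 1, 440, 13, 9]

Answer:
[98, 1, 440, 13, 9]
[1, 48, 13, 573]
[98, 1, 440, 13, 9]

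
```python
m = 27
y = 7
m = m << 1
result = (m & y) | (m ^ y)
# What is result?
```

Trace:
`m = 27` → m = 27
`y = 7` → y = 7
`m = m << 1` → m = 54
`result = (m & y) | (m ^ y)` → result = 55
So result = 55

Answer: 55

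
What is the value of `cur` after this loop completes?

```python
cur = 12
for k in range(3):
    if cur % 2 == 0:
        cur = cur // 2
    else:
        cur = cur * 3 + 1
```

Collatz-style transformation from 12
`cur` takes the values: 12 → 6 → 3 → 10

Answer: 10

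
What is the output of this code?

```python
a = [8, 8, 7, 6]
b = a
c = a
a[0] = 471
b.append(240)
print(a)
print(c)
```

Key concept: multiple aliases.
Step by step:
`a = [8, 8, 7, 6]` → a = [8, 8, 7, 6]
`b = a` → b = [8, 8, 7, 6] (same object as a)
`c = a` → c = [8, 8, 7, 6] (same object as a, b)
`a[0] = 471` → a = [471, 8, 7, 6] (same object as b, c); b = [471, 8, 7, 6] (same object as a, c); c = [471, 8, 7, 6] (same object as a, b)
`b.append(240)` → a = [471, 8, 7, 6, 240] (same object as b, c); b = [471, 8, 7, 6, 240] (same object as a, c); c = [471, 8, 7, 6, 240] (same object as a, b)
`print(a)` → prints [471, 8, 7, 6, 240]
`print(c)` → prints [471, 8, 7, 6, 240]

Answer:
[471, 8, 7, 6, 240]
[471, 8, 7, 6, 240]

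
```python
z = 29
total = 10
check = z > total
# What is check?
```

Trace:
`z = 29` → z = 29
`total = 10` → total = 10
`check = z > total` → check = True
So check = True

Answer: True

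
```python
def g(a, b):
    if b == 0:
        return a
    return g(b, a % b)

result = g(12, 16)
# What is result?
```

g(12, 16) -> g(16, 12) -> g(12, 4) -> g(4, 0) -> 4

Answer: 4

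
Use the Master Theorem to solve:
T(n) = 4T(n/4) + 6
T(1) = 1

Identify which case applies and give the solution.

a=4, b=4, f(n)=6. log_4(4) = 1. Since c=0 < 1, Case 1 applies: T(n) = Θ(n^log_b(a)) = O(n).

Answer: O(n) - Case 1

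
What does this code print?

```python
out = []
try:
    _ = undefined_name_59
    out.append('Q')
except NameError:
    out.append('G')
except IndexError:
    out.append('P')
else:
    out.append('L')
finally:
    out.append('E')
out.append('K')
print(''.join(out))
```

Execution trace: 'G' (except NameError) → 'E' (finally) → 'K' (after the try/except). Output: GEK

Answer: GEK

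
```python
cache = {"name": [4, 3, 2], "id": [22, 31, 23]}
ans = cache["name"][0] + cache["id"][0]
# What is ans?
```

Trace:
`cache = {"name": [4, 3, 2], "id": [22, 31, 23]}` → cache = {'name': [4, 3, 2], 'id': [22, 31, 23]}
`ans = cache["name"][0] + cache["id"][0]` → ans = 26
So ans = 26

Answer: 26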